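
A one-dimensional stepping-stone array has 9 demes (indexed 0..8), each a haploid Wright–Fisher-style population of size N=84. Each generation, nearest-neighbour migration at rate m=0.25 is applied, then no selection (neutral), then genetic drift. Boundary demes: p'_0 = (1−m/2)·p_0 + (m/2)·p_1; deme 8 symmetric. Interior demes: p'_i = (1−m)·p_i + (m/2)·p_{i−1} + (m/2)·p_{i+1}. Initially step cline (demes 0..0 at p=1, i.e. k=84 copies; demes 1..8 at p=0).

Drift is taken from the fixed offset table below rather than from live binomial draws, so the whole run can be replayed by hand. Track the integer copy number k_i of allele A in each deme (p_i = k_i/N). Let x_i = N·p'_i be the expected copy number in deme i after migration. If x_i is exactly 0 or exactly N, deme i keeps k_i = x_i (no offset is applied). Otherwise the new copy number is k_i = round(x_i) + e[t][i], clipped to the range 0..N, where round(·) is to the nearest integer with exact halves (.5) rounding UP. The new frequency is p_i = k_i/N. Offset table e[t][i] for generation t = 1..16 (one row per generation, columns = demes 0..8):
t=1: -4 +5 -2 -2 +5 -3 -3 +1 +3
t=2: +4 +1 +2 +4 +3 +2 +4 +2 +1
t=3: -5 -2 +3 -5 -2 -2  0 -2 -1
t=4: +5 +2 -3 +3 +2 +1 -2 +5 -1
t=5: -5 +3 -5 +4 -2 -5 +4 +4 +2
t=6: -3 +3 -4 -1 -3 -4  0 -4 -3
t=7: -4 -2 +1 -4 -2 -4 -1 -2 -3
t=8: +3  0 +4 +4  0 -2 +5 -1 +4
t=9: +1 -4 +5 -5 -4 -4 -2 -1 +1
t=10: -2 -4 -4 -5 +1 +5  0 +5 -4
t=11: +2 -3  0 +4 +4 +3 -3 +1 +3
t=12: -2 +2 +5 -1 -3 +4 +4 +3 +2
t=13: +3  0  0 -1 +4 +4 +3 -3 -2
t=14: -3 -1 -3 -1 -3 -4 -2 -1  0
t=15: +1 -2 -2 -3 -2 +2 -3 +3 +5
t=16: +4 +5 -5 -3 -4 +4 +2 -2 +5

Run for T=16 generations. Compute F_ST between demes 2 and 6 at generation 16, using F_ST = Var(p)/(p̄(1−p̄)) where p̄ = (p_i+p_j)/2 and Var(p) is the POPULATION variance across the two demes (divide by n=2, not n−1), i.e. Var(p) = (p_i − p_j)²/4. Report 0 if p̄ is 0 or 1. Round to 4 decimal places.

t=0: k=[84 0 0 0 0 0 0 0 0]
t=1: x=[73.5000 10.5000 0.0000 0.0000 0.0000 0.0000 0.0000 0.0000 0.0000] k=[70 16 0 0 0 0 0 0 0]
t=2: x=[63.2500 20.7500 2.0000 0.0000 0.0000 0.0000 0.0000 0.0000 0.0000] k=[67 22 4 0 0 0 0 0 0]
t=3: x=[61.3750 25.3750 5.7500 0.5000 0.0000 0.0000 0.0000 0.0000 0.0000] k=[56 23 9 0 0 0 0 0 0]
t=4: x=[51.8750 25.3750 9.6250 1.1250 0.0000 0.0000 0.0000 0.0000 0.0000] k=[57 27 7 4 0 0 0 0 0]
t=5: x=[53.2500 28.2500 9.1250 3.8750 0.5000 0.0000 0.0000 0.0000 0.0000] k=[48 31 4 8 0 0 0 0 0]
t=6: x=[45.8750 29.7500 7.8750 6.5000 1.0000 0.0000 0.0000 0.0000 0.0000] k=[43 33 4 6 0 0 0 0 0]
t=7: x=[41.7500 30.6250 7.8750 5.0000 0.7500 0.0000 0.0000 0.0000 0.0000] k=[38 29 9 1 0 0 0 0 0]
t=8: x=[36.8750 27.6250 10.5000 1.8750 0.1250 0.0000 0.0000 0.0000 0.0000] k=[40 28 15 6 0 0 0 0 0]
t=9: x=[38.5000 27.8750 15.5000 6.3750 0.7500 0.0000 0.0000 0.0000 0.0000] k=[40 24 21 1 0 0 0 0 0]
t=10: x=[38.0000 25.6250 18.8750 3.3750 0.1250 0.0000 0.0000 0.0000 0.0000] k=[36 22 15 0 1 0 0 0 0]
t=11: x=[34.2500 22.8750 14.0000 2.0000 0.7500 0.1250 0.0000 0.0000 0.0000] k=[36 20 14 6 5 3 0 0 0]
t=12: x=[34.0000 21.2500 13.7500 6.8750 4.8750 2.8750 0.3750 0.0000 0.0000] k=[32 23 19 6 2 7 4 0 0]
t=13: x=[30.8750 23.6250 17.8750 7.1250 3.1250 6.0000 3.8750 0.5000 0.0000] k=[34 24 18 6 7 10 7 0 0]
t=14: x=[32.7500 24.5000 17.2500 7.6250 7.2500 9.2500 6.5000 0.8750 0.0000] k=[30 24 14 7 4 5 5 0 0]
t=15: x=[29.2500 23.5000 14.3750 7.5000 4.5000 4.8750 4.3750 0.6250 0.0000] k=[30 22 12 5 3 7 1 4 0]
t=16: x=[29.0000 21.7500 12.3750 5.6250 3.7500 5.7500 2.1250 3.1250 0.5000] k=[33 27 7 3 0 10 4 1 6]

0.0052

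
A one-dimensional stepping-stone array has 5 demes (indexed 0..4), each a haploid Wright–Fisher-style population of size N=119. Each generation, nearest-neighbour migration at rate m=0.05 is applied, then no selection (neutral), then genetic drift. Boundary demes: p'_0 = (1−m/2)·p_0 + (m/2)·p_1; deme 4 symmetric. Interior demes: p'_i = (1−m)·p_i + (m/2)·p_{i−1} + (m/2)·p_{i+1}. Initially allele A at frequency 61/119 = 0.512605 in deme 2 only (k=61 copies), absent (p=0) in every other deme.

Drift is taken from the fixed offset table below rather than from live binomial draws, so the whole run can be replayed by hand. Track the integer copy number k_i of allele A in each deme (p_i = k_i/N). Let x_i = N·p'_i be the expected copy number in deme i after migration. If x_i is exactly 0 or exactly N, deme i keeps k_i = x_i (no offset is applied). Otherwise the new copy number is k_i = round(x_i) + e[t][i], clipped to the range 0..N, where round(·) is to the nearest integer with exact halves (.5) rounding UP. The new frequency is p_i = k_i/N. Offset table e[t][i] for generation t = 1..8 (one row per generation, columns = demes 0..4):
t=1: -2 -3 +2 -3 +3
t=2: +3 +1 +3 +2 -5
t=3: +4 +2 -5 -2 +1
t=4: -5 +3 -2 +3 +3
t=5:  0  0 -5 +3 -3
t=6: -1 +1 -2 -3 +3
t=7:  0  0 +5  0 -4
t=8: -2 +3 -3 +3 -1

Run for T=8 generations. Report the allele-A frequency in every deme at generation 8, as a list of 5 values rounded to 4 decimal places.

[0.0000, 0.1261, 0.3109, 0.1176, 0.0000]

t=0: k=[0 0 61 0 0]
t=1: x=[0.0000 1.5250 57.9500 1.5250 0.0000] k=[0 0 60 0 0]
t=2: x=[0.0000 1.5000 57.0000 1.5000 0.0000] k=[0 3 60 4 0]
t=3: x=[0.0750 4.3500 57.1750 5.3000 0.1000] k=[4 6 52 3 1]
t=4: x=[4.0500 7.1000 49.6250 4.1750 1.0500] k=[0 10 48 7 4]
t=5: x=[0.2500 10.7000 46.0250 7.9500 4.0750] k=[0 11 41 11 1]
t=6: x=[0.2750 11.4750 39.5000 11.5000 1.2500] k=[0 12 38 9 4]
t=7: x=[0.3000 12.3500 36.6250 9.6000 4.1250] k=[0 12 42 10 0]
t=8: x=[0.3000 12.4500 40.4500 10.5500 0.2500] k=[0 15 37 14 0]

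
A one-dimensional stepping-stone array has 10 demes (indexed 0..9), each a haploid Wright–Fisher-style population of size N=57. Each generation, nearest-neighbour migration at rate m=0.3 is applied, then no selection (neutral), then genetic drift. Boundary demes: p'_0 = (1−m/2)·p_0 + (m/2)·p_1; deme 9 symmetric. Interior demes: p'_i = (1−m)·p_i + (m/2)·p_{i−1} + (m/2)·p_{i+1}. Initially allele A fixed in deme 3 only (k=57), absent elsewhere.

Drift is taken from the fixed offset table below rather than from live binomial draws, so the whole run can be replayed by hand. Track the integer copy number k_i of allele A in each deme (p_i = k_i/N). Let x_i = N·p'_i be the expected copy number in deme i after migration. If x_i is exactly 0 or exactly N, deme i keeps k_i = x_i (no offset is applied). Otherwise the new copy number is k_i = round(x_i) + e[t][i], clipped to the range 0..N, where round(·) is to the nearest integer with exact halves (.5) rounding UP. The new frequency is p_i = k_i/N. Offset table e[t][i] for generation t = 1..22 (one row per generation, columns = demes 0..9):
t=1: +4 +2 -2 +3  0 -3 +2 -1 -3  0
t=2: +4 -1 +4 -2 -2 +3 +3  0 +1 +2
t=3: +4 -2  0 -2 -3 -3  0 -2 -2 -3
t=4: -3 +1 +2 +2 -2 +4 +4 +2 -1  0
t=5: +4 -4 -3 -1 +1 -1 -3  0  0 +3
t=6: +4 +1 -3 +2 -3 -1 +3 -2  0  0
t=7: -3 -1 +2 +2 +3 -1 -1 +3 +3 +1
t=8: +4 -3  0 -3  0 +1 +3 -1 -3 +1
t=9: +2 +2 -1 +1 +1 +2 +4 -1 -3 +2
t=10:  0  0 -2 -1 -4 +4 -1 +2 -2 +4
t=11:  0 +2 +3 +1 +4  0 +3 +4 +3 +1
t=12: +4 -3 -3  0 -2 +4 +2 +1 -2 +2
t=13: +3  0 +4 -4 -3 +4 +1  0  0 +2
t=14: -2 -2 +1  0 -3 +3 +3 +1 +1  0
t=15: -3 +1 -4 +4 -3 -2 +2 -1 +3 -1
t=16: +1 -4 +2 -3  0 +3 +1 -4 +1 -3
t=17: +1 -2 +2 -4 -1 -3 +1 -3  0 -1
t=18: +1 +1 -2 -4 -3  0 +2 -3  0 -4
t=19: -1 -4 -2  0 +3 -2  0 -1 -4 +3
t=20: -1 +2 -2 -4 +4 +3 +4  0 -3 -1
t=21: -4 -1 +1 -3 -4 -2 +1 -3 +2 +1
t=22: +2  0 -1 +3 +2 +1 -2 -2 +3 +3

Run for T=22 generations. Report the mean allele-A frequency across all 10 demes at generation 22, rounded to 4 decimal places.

t=0: k=[0 0 0 57 0 0 0 0 0 0]
t=1: x=[0.0000 0.0000 8.5500 39.9000 8.5500 0.0000 0.0000 0.0000 0.0000 0.0000] k=[0 0 7 43 9 0 0 0 0 0]
t=2: x=[0.0000 1.0500 11.3500 32.5000 12.7500 1.3500 0.0000 0.0000 0.0000 0.0000] k=[0 0 15 31 11 4 0 0 0 0]
t=3: x=[0.0000 2.2500 15.1500 25.6000 12.9500 4.4500 0.6000 0.0000 0.0000 0.0000] k=[0 0 15 24 10 1 1 0 0 0]
t=4: x=[0.0000 2.2500 14.1000 20.5500 10.7500 2.3500 0.8500 0.1500 0.0000 0.0000] k=[0 3 16 23 9 6 5 2 0 0]
t=5: x=[0.4500 4.5000 15.1000 19.8500 10.6500 6.3000 4.7000 2.1500 0.3000 0.0000] k=[4 1 12 19 12 5 2 2 0 0]
t=6: x=[3.5500 3.1000 11.4000 16.9000 12.0000 5.6000 2.4500 1.7000 0.3000 0.0000] k=[8 4 8 19 9 5 5 0 0 0]
t=7: x=[7.4000 5.2000 9.0500 15.8500 9.9000 5.6000 4.2500 0.7500 0.0000 0.0000] k=[4 4 11 18 13 5 3 4 0 0]
t=8: x=[4.0000 5.0500 11.0000 16.2000 12.5500 5.9000 3.4500 3.2500 0.6000 0.0000] k=[8 2 11 13 13 7 6 2 0 0]
t=9: x=[7.1000 4.2500 9.9500 12.7000 12.1000 7.7500 5.5500 2.3000 0.3000 0.0000] k=[9 6 9 14 13 10 10 1 0 0]
t=10: x=[8.5500 6.9000 9.3000 13.1000 12.7000 10.4500 8.6500 2.2000 0.1500 0.0000] k=[9 7 7 12 9 14 8 4 0 0]
t=11: x=[8.7000 7.3000 7.7500 10.8000 10.2000 12.3500 8.3000 4.0000 0.6000 0.0000] k=[9 9 11 12 14 12 11 8 4 0]
t=12: x=[9.0000 9.3000 10.8500 12.1500 13.4000 12.1500 10.7000 7.8500 4.0000 0.6000] k=[13 6 8 12 11 16 13 9 2 3]
t=13: x=[11.9500 7.3500 8.3000 11.2500 11.9000 14.8000 12.8500 8.5500 3.2000 2.8500] k=[15 7 12 7 9 19 14 9 3 5]
t=14: x=[13.8000 8.9500 10.5000 8.0500 10.2000 16.7500 14.0000 8.8500 4.2000 4.7000] k=[12 7 12 8 7 20 17 10 5 5]
t=15: x=[11.2500 8.5000 10.6500 8.4500 9.1000 17.6000 16.4000 10.3000 5.7500 5.0000] k=[8 10 7 12 6 16 18 9 9 4]
t=16: x=[8.3000 9.2500 8.2000 10.3500 8.4000 14.8000 16.3500 10.3500 8.2500 4.7500] k=[9 5 10 7 8 18 17 6 9 2]
t=17: x=[8.4000 6.3500 8.8000 7.6000 9.3500 16.3500 15.5000 8.1000 7.5000 3.0500] k=[9 4 11 4 8 13 17 5 8 2]
t=18: x=[8.2500 5.8000 8.9000 5.6500 8.1500 12.8500 14.6000 7.2500 6.6500 2.9000] k=[9 7 7 2 5 13 17 4 7 0]
t=19: x=[8.7000 7.3000 6.2500 3.2000 5.7500 12.4000 14.4500 6.4000 5.5000 1.0500] k=[8 3 4 3 9 10 14 5 2 4]
t=20: x=[7.2500 3.9000 3.7000 4.0500 8.2500 10.4500 12.0500 5.9000 2.7500 3.7000] k=[6 6 2 0 12 13 16 6 0 3]
t=21: x=[6.0000 5.4000 2.3000 2.1000 10.3500 13.3000 14.0500 6.6000 1.3500 2.5500] k=[2 4 3 0 6 11 15 4 3 4]
t=22: x=[2.3000 3.5500 2.7000 1.3500 5.8500 10.8500 12.7500 5.5000 3.3000 3.8500] k=[4 4 2 4 8 12 11 4 6 7]

0.1088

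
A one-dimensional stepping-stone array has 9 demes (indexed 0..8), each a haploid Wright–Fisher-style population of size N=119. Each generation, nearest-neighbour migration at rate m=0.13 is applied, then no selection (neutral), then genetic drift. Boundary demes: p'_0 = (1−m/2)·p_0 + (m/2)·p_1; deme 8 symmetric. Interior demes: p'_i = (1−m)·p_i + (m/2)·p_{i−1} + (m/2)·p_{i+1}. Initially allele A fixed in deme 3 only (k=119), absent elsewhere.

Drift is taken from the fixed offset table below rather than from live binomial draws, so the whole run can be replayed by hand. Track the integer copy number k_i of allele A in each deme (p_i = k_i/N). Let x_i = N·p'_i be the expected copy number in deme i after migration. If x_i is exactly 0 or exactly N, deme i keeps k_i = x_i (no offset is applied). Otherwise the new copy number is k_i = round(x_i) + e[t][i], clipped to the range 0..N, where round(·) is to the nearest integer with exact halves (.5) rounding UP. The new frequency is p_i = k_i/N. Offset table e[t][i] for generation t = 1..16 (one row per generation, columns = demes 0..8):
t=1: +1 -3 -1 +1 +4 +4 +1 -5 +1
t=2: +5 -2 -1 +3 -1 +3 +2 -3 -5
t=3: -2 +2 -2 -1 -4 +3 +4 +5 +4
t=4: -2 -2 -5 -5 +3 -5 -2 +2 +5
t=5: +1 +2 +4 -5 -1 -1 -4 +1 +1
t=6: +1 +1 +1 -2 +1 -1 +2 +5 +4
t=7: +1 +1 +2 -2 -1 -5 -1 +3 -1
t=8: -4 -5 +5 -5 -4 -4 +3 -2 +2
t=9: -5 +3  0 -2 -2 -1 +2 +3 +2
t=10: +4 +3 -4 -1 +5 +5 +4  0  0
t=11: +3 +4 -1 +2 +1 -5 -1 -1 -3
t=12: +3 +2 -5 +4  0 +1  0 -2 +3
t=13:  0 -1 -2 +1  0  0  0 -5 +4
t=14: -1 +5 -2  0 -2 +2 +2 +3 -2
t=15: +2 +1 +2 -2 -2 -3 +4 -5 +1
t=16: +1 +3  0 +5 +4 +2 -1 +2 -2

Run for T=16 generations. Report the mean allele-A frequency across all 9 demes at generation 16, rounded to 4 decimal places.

0.1457

t=0: k=[0 0 0 119 0 0 0 0 0]
t=1: x=[0.0000 0.0000 7.7350 103.5300 7.7350 0.0000 0.0000 0.0000 0.0000] k=[0 0 7 105 12 0 0 0 0]
t=2: x=[0.0000 0.4550 12.9150 92.5850 17.2650 0.7800 0.0000 0.0000 0.0000] k=[0 0 12 96 16 4 0 0 0]
t=3: x=[0.0000 0.7800 16.6800 85.3400 20.4200 4.5200 0.2600 0.0000 0.0000] k=[0 3 15 84 16 8 4 0 0]
t=4: x=[0.1950 3.5850 18.7050 75.0950 19.9000 8.2600 4.0000 0.2600 0.0000] k=[0 2 14 70 23 3 2 2 0]
t=5: x=[0.1300 2.6500 16.8600 63.3050 24.7550 4.2350 2.0650 1.8700 0.1300] k=[1 5 21 58 24 3 0 3 1]
t=6: x=[1.2600 5.7800 22.3650 53.3850 24.8450 4.1700 0.3900 2.6750 1.1300] k=[2 7 23 51 26 3 2 8 5]
t=7: x=[2.3250 7.7150 23.7800 47.5550 26.1300 4.4300 2.4550 7.4150 5.1950] k=[3 9 26 46 25 0 1 10 4]
t=8: x=[3.3900 9.7150 26.1950 43.3350 24.7400 1.6900 1.5200 9.0250 4.3900] k=[0 5 31 38 21 0 5 7 6]
t=9: x=[0.3250 6.3650 29.7650 36.4400 20.7400 1.6900 4.8050 6.8050 6.0650] k=[0 9 30 34 19 1 7 10 8]
t=10: x=[0.5850 9.7800 28.8950 32.7650 18.8050 2.5600 6.8050 9.6750 8.1300] k=[5 13 25 32 24 8 11 10 8]
t=11: x=[5.5200 13.2600 24.6750 31.0250 23.4800 9.2350 10.7400 9.9350 8.1300] k=[9 17 24 33 24 4 10 9 5]
t=12: x=[9.5200 16.9350 24.1300 31.8300 23.2850 5.6900 9.5450 8.8050 5.2600] k=[13 19 19 36 23 7 10 7 8]
t=13: x=[13.3900 18.6100 20.1050 34.0500 22.8050 8.2350 9.6100 7.2600 7.9350] k=[13 18 18 35 23 8 10 2 12]
t=14: x=[13.3250 17.6750 19.1050 33.1150 22.8050 9.1050 9.3500 3.1700 11.3500] k=[12 23 17 33 21 11 11 6 9]
t=15: x=[12.7150 21.8950 18.4300 31.1800 21.1300 11.6500 10.6750 6.5200 8.8050] k=[15 23 20 29 19 9 15 2 10]
t=16: x=[15.5200 22.2850 20.7800 27.7650 19.0000 10.0400 13.7650 3.3650 9.4800] k=[17 25 21 33 23 12 13 5 7]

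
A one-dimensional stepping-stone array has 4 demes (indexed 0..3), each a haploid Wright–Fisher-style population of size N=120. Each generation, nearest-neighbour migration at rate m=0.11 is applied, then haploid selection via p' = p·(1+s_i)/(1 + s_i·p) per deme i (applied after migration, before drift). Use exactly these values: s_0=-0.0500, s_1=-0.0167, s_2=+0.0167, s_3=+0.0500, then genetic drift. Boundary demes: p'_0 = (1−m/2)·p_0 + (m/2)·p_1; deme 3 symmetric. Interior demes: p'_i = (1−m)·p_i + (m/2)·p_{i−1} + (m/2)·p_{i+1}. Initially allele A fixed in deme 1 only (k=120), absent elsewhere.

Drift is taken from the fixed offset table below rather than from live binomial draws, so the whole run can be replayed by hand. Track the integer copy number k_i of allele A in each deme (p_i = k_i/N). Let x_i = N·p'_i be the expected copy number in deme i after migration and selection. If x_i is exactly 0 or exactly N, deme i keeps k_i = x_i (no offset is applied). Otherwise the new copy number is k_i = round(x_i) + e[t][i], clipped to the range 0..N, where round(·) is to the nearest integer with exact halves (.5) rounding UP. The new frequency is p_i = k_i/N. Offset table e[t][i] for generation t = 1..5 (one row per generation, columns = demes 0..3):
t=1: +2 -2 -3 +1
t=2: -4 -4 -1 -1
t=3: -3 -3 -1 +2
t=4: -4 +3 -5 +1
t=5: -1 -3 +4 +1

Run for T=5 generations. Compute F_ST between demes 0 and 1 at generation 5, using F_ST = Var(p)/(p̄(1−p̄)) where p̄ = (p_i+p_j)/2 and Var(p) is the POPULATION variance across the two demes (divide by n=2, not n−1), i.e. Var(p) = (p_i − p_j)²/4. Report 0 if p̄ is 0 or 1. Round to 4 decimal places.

0.2134

t=0: k=[0 120 0 0]
t=1: x=[6.2873 106.6008 6.7041 0.0000] k=[8 105 4 0]
t=2: x=[12.7390 93.7664 9.4786 0.2310] k=[9 90 8 0]
t=3: x=[12.8543 80.5906 12.2510 0.4619] k=[10 78 11 2]
t=4: x=[13.1282 70.0847 14.3985 2.6170] k=[9 73 9 4]
t=5: x=[11.9564 65.4593 12.4283 4.4808] k=[11 62 16 5]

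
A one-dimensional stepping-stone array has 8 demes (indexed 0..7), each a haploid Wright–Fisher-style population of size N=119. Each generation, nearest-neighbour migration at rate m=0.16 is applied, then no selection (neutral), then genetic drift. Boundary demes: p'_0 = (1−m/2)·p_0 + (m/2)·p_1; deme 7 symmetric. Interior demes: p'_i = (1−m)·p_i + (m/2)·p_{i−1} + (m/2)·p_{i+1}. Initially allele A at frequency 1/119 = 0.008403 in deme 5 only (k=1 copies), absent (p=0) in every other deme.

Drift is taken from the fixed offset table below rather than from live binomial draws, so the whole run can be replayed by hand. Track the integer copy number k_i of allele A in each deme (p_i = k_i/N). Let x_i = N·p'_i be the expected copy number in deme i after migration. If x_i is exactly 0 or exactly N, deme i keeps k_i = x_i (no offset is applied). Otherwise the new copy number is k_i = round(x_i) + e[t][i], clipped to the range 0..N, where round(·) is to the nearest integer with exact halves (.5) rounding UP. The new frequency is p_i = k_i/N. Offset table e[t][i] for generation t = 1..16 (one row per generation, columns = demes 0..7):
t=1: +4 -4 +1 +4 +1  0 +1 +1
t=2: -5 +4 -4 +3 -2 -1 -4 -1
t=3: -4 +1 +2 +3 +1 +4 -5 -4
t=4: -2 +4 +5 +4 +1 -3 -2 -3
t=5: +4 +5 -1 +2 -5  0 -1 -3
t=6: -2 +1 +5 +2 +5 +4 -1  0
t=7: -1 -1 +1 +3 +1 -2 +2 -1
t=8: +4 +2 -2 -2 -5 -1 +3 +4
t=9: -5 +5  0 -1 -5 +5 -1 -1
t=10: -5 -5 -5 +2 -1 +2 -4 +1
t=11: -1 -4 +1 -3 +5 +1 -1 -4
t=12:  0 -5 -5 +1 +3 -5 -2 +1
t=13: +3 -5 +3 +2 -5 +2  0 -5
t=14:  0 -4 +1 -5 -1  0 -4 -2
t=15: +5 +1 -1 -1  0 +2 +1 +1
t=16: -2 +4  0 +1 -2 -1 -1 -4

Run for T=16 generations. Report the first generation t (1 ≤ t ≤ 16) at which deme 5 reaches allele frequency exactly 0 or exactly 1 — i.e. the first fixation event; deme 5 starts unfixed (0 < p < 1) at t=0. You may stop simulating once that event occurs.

t=0: k=[0 0 0 0 0 1 0 0]
t=1: x=[0.0000 0.0000 0.0000 0.0000 0.0800 0.8400 0.0800 0.0000] k=[0 0 0 0 1 1 1 0]
t=2: x=[0.0000 0.0000 0.0000 0.0800 0.9200 1.0000 0.9200 0.0800] k=[0 0 0 3 0 0 0 0]

2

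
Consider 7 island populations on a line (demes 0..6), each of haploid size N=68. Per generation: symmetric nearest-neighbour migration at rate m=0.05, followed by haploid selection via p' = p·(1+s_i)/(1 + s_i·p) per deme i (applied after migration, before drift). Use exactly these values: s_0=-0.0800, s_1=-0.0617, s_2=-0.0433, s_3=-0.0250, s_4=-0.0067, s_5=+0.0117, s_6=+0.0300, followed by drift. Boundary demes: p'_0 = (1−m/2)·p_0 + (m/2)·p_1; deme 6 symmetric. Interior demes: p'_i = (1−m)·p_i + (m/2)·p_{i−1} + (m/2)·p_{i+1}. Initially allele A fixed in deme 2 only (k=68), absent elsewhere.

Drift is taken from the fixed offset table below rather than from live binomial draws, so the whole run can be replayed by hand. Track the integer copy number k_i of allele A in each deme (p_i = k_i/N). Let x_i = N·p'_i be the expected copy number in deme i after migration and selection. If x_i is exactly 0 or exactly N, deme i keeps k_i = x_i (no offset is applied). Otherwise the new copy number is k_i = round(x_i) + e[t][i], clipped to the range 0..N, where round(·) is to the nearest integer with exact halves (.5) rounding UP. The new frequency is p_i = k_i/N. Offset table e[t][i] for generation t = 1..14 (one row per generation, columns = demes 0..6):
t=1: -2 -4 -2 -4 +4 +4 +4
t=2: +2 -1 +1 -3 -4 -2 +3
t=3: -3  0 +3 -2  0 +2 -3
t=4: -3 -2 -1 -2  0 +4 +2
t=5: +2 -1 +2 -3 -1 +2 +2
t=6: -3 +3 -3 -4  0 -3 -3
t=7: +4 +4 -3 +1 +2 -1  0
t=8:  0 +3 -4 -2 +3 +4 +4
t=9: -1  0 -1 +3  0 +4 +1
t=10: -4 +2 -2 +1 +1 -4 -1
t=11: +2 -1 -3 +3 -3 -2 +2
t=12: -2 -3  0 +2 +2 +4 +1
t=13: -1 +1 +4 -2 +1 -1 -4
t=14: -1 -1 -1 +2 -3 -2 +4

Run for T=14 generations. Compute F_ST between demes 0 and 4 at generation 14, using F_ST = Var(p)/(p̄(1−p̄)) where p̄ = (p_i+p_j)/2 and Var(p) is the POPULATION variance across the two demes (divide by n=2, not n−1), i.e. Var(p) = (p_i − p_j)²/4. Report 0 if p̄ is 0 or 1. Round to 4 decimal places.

0.0074

t=0: k=[0 0 68 0 0 0 0]
t=1: x=[0.0000 1.5976 64.4541 1.6585 0.0000 0.0000 0.0000] k=[0 0 62 0 0 0 0]
t=2: x=[0.0000 1.4564 58.5454 1.5121 0.0000 0.0000 0.0000] k=[0 0 60 0 0 0 0]
t=3: x=[0.0000 1.4094 56.5857 1.4633 0.0000 0.0000 0.0000] k=[0 1 60 0 0 0 0]
t=4: x=[0.0230 2.3040 56.6115 1.4633 0.0000 0.0000 0.0000] k=[0 0 56 0 0 0 0]
t=5: x=[0.0000 1.3153 52.6811 1.3657 0.0000 0.0000 0.0000] k=[0 0 55 0 0 0 0]
t=6: x=[0.0000 1.2918 51.7079 1.3413 0.0000 0.0000 0.0000] k=[0 4 49 0 0 0 0]
t=7: x=[0.0920 4.7366 45.9964 1.1949 0.0000 0.0000 0.0000] k=[4 9 43 2 0 0 0]
t=8: x=[3.8135 9.2062 40.4023 2.9038 0.0497 0.0000 0.0000] k=[4 12 36 1 3 0 0]
t=9: x=[3.8832 11.7673 33.7725 1.8782 2.8565 0.0759 0.0000] k=[3 12 33 5 3 4 0]
t=10: x=[2.9783 11.6713 31.0269 5.5202 3.0553 3.9177 0.1030] k=[0 14 29 7 4 0 0]
t=11: x=[0.3221 13.3293 27.3483 7.3082 3.9499 0.1012 0.0000] k=[2 12 24 10 1 0 0]
t=12: x=[2.0755 11.4315 22.6761 9.9088 1.1921 0.0253 0.0000] k=[0 8 23 12 3 4 0]
t=13: x=[0.1840 7.7279 21.6909 11.8010 3.2293 3.9177 0.1030] k=[0 9 26 10 4 3 0]
t=14: x=[0.2071 8.7050 24.4773 10.0316 4.0990 2.9830 0.0772] k=[0 8 23 12 1 1 4]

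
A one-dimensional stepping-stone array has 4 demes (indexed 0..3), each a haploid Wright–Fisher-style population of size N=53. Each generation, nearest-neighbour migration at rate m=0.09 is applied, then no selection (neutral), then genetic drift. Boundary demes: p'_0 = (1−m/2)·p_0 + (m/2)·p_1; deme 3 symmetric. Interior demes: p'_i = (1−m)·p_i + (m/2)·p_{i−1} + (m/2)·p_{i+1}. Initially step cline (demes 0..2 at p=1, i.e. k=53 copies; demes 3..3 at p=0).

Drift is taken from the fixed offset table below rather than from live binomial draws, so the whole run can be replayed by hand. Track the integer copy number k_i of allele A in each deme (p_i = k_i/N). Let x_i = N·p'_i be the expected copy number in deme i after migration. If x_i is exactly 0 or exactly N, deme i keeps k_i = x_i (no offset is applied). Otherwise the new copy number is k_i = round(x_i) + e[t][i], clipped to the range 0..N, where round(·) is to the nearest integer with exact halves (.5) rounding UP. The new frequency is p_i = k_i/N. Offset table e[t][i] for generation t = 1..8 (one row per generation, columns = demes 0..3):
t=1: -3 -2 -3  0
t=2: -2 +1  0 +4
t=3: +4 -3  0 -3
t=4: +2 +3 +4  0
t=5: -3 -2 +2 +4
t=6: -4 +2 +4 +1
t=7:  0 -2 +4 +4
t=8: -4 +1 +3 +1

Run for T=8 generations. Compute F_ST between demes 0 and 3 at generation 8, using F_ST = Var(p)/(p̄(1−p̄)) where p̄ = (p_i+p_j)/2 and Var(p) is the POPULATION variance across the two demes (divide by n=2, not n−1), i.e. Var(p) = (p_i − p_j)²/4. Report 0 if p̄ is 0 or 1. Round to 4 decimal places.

0.1587

t=0: k=[53 53 53 0]
t=1: x=[53.0000 53.0000 50.6150 2.3850] k=[53 53 48 2]
t=2: x=[53.0000 52.7750 46.1550 4.0700] k=[53 53 46 8]
t=3: x=[53.0000 52.6850 44.6050 9.7100] k=[53 50 45 7]
t=4: x=[52.8650 49.9100 43.5150 8.7100] k=[53 53 48 9]
t=5: x=[53.0000 52.7750 46.4700 10.7550] k=[53 51 48 15]
t=6: x=[52.9100 50.9550 46.6500 16.4850] k=[49 53 51 17]
t=7: x=[49.1800 52.7300 49.5600 18.5300] k=[49 51 53 23]
t=8: x=[49.0900 51.0000 51.5600 24.3500] k=[45 52 53 25]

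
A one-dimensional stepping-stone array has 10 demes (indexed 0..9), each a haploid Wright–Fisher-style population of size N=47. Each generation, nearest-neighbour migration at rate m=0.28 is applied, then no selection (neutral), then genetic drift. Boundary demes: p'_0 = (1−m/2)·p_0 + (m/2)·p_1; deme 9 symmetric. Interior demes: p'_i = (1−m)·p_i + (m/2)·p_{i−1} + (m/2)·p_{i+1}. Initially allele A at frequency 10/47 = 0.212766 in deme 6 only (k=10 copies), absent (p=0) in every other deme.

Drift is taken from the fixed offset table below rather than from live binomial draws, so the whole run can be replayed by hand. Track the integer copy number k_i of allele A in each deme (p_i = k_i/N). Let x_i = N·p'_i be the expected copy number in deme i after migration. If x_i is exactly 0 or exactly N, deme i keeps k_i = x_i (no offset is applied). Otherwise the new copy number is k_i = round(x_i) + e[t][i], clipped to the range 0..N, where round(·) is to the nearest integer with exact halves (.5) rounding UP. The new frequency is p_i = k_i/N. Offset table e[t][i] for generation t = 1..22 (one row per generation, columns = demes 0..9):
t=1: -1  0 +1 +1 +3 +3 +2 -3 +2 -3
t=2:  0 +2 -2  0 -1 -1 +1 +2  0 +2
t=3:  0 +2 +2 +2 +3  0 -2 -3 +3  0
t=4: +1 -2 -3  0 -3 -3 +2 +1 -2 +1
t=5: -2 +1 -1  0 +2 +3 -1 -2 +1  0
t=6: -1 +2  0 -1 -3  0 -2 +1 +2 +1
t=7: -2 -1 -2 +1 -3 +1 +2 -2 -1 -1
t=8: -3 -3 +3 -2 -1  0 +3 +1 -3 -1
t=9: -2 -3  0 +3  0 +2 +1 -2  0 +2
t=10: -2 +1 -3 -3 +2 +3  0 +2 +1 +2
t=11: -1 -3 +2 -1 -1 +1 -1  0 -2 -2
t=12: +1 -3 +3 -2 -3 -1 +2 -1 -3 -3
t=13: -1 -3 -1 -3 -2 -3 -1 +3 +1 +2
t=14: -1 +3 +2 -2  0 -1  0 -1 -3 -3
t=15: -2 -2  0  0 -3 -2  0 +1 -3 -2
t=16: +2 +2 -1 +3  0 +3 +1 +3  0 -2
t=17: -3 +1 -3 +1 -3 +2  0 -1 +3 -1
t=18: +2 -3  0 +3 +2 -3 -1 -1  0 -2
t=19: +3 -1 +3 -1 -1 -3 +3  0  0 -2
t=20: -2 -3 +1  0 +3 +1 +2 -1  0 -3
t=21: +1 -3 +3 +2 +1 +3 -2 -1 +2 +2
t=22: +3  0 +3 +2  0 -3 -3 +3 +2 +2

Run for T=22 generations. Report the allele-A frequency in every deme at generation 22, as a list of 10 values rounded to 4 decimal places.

[0.0000, 0.0000, 0.0638, 0.1064, 0.0851, 0.0426, 0.0213, 0.1277, 0.1064, 0.0851]

t=0: k=[0 0 0 0 0 0 10 0 0 0]
t=1: x=[0.0000 0.0000 0.0000 0.0000 0.0000 1.4000 7.2000 1.4000 0.0000 0.0000] k=[0 0 0 0 0 4 9 0 0 0]
t=2: x=[0.0000 0.0000 0.0000 0.0000 0.5600 4.1400 7.0400 1.2600 0.0000 0.0000] k=[0 0 0 0 0 3 8 3 0 0]
t=3: x=[0.0000 0.0000 0.0000 0.0000 0.4200 3.2800 6.6000 3.2800 0.4200 0.0000] k=[0 0 0 0 3 3 5 0 3 0]
t=4: x=[0.0000 0.0000 0.0000 0.4200 2.5800 3.2800 4.0200 1.1200 2.1600 0.4200] k=[0 0 0 0 0 0 6 2 0 1]
t=5: x=[0.0000 0.0000 0.0000 0.0000 0.0000 0.8400 4.6000 2.2800 0.4200 0.8600] k=[0 0 0 0 0 4 4 0 1 1]
t=6: x=[0.0000 0.0000 0.0000 0.0000 0.5600 3.4400 3.4400 0.7000 0.8600 1.0000] k=[0 0 0 0 0 3 1 2 3 2]
t=7: x=[0.0000 0.0000 0.0000 0.0000 0.4200 2.3000 1.4200 2.0000 2.7200 2.1400] k=[0 0 0 0 0 3 3 0 2 1]
t=8: x=[0.0000 0.0000 0.0000 0.0000 0.4200 2.5800 2.5800 0.7000 1.5800 1.1400] k=[0 0 0 0 0 3 6 2 0 0]
t=9: x=[0.0000 0.0000 0.0000 0.0000 0.4200 3.0000 5.0200 2.2800 0.2800 0.0000] k=[0 0 0 0 0 5 6 0 0 0]
t=10: x=[0.0000 0.0000 0.0000 0.0000 0.7000 4.4400 5.0200 0.8400 0.0000 0.0000] k=[0 0 0 0 3 7 5 3 0 0]
t=11: x=[0.0000 0.0000 0.0000 0.4200 3.1400 6.1600 5.0000 2.8600 0.4200 0.0000] k=[0 0 0 0 2 7 4 3 0 0]
t=12: x=[0.0000 0.0000 0.0000 0.2800 2.4200 5.8800 4.2800 2.7200 0.4200 0.0000] k=[0 0 0 0 0 5 6 2 0 0]
t=13: x=[0.0000 0.0000 0.0000 0.0000 0.7000 4.4400 5.3000 2.2800 0.2800 0.0000] k=[0 0 0 0 0 1 4 5 1 0]
t=14: x=[0.0000 0.0000 0.0000 0.0000 0.1400 1.2800 3.7200 4.3000 1.4200 0.1400] k=[0 0 0 0 0 0 4 3 0 0]
t=15: x=[0.0000 0.0000 0.0000 0.0000 0.0000 0.5600 3.3000 2.7200 0.4200 0.0000] k=[0 0 0 0 0 0 3 4 0 0]
t=16: x=[0.0000 0.0000 0.0000 0.0000 0.0000 0.4200 2.7200 3.3000 0.5600 0.0000] k=[0 0 0 0 0 3 4 6 1 0]
t=17: x=[0.0000 0.0000 0.0000 0.0000 0.4200 2.7200 4.1400 5.0200 1.5600 0.1400] k=[0 0 0 0 0 5 4 4 5 0]
t=18: x=[0.0000 0.0000 0.0000 0.0000 0.7000 4.1600 4.1400 4.1400 4.1600 0.7000] k=[0 0 0 0 3 1 3 3 4 0]
t=19: x=[0.0000 0.0000 0.0000 0.4200 2.3000 1.5600 2.7200 3.1400 3.3000 0.5600] k=[0 0 0 0 1 0 6 3 3 0]
t=20: x=[0.0000 0.0000 0.0000 0.1400 0.7200 0.9800 4.7400 3.4200 2.5800 0.4200] k=[0 0 0 0 4 2 7 2 3 0]
t=21: x=[0.0000 0.0000 0.0000 0.5600 3.1600 2.9800 5.6000 2.8400 2.4400 0.4200] k=[0 0 0 3 4 6 4 2 4 2]
t=22: x=[0.0000 0.0000 0.4200 2.7200 4.1400 5.4400 4.0000 2.5600 3.4400 2.2800] k=[0 0 3 5 4 2 1 6 5 4]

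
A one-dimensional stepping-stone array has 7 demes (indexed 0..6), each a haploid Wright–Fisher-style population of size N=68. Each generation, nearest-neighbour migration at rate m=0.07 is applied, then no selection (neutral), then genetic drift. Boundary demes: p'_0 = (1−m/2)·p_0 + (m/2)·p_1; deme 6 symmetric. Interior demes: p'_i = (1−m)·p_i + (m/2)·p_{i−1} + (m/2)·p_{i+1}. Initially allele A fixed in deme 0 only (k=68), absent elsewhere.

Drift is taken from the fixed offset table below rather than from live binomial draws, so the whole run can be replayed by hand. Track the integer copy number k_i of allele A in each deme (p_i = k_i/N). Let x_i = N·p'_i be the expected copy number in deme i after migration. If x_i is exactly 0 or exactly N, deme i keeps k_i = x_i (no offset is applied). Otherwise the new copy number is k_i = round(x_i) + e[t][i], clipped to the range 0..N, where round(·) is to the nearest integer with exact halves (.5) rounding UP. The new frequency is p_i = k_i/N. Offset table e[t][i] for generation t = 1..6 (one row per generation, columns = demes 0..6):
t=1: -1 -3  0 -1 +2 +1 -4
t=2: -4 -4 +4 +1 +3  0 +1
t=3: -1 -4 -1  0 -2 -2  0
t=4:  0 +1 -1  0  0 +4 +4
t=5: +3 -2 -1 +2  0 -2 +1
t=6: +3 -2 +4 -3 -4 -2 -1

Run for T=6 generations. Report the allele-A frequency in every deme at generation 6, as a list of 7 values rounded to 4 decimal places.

t=0: k=[68 0 0 0 0 0 0]
t=1: x=[65.6200 2.3800 0.0000 0.0000 0.0000 0.0000 0.0000] k=[65 0 0 0 0 0 0]
t=2: x=[62.7250 2.2750 0.0000 0.0000 0.0000 0.0000 0.0000] k=[59 0 0 0 0 0 0]
t=3: x=[56.9350 2.0650 0.0000 0.0000 0.0000 0.0000 0.0000] k=[56 0 0 0 0 0 0]
t=4: x=[54.0400 1.9600 0.0000 0.0000 0.0000 0.0000 0.0000] k=[54 3 0 0 0 0 0]
t=5: x=[52.2150 4.6800 0.1050 0.0000 0.0000 0.0000 0.0000] k=[55 3 0 0 0 0 0]
t=6: x=[53.1800 4.7150 0.1050 0.0000 0.0000 0.0000 0.0000] k=[56 3 4 0 0 0 0]

[0.8235, 0.0441, 0.0588, 0.0000, 0.0000, 0.0000, 0.0000]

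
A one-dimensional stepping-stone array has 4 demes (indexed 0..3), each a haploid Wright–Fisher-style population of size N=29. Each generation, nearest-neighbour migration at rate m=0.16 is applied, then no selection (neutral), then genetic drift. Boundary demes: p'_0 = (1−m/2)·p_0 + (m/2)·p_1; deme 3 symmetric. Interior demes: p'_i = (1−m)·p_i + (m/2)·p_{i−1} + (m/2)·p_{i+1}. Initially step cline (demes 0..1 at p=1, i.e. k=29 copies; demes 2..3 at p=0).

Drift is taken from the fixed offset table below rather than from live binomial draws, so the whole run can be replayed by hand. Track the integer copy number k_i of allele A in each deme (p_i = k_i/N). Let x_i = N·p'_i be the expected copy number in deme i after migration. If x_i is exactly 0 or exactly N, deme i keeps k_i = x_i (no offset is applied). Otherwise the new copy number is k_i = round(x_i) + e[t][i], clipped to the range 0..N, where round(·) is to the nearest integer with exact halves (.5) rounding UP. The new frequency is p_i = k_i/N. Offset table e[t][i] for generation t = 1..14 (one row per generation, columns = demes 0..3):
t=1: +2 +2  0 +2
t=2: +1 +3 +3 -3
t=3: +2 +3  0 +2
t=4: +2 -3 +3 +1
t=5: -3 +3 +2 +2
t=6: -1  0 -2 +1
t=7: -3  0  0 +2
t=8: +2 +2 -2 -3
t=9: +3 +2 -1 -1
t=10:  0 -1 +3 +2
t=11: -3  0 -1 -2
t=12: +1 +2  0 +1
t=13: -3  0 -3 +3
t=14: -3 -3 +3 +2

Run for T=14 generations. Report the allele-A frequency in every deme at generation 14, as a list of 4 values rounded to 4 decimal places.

[0.6552, 0.6897, 0.5517, 0.5172]

t=0: k=[29 29 0 0]
t=1: x=[29.0000 26.6800 2.3200 0.0000] k=[29 29 2 0]
t=2: x=[29.0000 26.8400 4.0000 0.1600] k=[29 29 7 0]
t=3: x=[29.0000 27.2400 8.2000 0.5600] k=[29 29 8 3]
t=4: x=[29.0000 27.3200 9.2800 3.4000] k=[29 24 12 4]
t=5: x=[28.6000 23.4400 12.3200 4.6400] k=[26 26 14 7]
t=6: x=[26.0000 25.0400 14.4000 7.5600] k=[25 25 12 9]
t=7: x=[25.0000 23.9600 12.8000 9.2400] k=[22 24 13 11]
t=8: x=[22.1600 22.9600 13.7200 11.1600] k=[24 25 12 8]
t=9: x=[24.0800 23.8800 12.7200 8.3200] k=[27 26 12 7]
t=10: x=[26.9200 24.9600 12.7200 7.4000] k=[27 24 16 9]
t=11: x=[26.7600 23.6000 16.0800 9.5600] k=[24 24 15 8]
t=12: x=[24.0000 23.2800 15.1600 8.5600] k=[25 25 15 10]
t=13: x=[25.0000 24.2000 15.4000 10.4000] k=[22 24 12 13]
t=14: x=[22.1600 22.8800 13.0400 12.9200] k=[19 20 16 15]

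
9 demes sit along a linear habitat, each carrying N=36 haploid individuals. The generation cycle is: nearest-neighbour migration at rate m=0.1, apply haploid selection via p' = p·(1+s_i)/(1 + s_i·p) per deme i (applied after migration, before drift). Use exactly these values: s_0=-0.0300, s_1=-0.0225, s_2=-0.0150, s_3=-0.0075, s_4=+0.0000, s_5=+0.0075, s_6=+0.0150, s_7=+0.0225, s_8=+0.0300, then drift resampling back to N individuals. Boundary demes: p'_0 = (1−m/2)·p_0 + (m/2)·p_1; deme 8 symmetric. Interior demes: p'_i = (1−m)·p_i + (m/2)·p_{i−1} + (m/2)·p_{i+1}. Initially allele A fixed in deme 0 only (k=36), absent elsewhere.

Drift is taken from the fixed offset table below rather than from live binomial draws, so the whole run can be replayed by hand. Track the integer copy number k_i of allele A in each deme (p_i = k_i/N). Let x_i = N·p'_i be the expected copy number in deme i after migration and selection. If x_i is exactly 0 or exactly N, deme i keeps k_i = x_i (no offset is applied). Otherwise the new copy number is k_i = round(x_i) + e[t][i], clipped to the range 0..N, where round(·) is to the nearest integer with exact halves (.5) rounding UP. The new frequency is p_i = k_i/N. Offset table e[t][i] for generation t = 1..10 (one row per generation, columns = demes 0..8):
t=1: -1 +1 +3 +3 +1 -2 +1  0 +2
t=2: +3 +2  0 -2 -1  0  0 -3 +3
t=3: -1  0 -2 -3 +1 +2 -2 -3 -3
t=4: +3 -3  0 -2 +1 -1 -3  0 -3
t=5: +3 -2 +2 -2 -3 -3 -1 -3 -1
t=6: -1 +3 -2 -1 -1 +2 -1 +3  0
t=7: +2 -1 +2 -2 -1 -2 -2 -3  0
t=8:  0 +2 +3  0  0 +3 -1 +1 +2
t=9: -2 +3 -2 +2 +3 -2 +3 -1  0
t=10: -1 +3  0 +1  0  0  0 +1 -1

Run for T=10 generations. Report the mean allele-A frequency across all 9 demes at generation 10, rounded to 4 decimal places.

0.1605

t=0: k=[36 0 0 0 0 0 0 0 0]
t=1: x=[34.1472 1.7615 0.0000 0.0000 0.0000 0.0000 0.0000 0.0000 0.0000] k=[33 3 0 0 0 0 0 0 0]
t=2: x=[31.3787 4.2637 0.1478 0.0000 0.0000 0.0000 0.0000 0.0000 0.0000] k=[34 6 0 0 0 0 0 0 0]
t=3: x=[32.5051 6.9712 0.2955 0.0000 0.0000 0.0000 0.0000 0.0000 0.0000] k=[32 7 0 0 0 0 0 0 0]
t=4: x=[30.6119 7.7606 0.3448 0.0000 0.0000 0.0000 0.0000 0.0000 0.0000] k=[34 5 0 0 0 0 0 0 0]
t=5: x=[32.4538 6.0841 0.2463 0.0000 0.0000 0.0000 0.0000 0.0000 0.0000] k=[35 4 2 0 0 0 0 0 0]
t=6: x=[33.3769 5.3456 1.9716 0.0993 0.0000 0.0000 0.0000 0.0000 0.0000] k=[32 8 0 0 0 0 0 0 0]
t=7: x=[30.6630 8.6496 0.3941 0.0000 0.0000 0.0000 0.0000 0.0000 0.0000] k=[33 8 2 0 0 0 0 0 0]
t=8: x=[31.6345 8.7978 2.1690 0.0993 0.0000 0.0000 0.0000 0.0000 0.0000] k=[32 11 5 0 0 0 0 0 0]
t=9: x=[30.8163 11.5706 4.9847 0.2481 0.0000 0.0000 0.0000 0.0000 0.0000] k=[29 15 3 2 0 0 0 0 0]
t=10: x=[28.1140 14.9009 3.5019 1.9362 0.1000 0.0000 0.0000 0.0000 0.0000] k=[27 18 4 3 0 0 0 0 0]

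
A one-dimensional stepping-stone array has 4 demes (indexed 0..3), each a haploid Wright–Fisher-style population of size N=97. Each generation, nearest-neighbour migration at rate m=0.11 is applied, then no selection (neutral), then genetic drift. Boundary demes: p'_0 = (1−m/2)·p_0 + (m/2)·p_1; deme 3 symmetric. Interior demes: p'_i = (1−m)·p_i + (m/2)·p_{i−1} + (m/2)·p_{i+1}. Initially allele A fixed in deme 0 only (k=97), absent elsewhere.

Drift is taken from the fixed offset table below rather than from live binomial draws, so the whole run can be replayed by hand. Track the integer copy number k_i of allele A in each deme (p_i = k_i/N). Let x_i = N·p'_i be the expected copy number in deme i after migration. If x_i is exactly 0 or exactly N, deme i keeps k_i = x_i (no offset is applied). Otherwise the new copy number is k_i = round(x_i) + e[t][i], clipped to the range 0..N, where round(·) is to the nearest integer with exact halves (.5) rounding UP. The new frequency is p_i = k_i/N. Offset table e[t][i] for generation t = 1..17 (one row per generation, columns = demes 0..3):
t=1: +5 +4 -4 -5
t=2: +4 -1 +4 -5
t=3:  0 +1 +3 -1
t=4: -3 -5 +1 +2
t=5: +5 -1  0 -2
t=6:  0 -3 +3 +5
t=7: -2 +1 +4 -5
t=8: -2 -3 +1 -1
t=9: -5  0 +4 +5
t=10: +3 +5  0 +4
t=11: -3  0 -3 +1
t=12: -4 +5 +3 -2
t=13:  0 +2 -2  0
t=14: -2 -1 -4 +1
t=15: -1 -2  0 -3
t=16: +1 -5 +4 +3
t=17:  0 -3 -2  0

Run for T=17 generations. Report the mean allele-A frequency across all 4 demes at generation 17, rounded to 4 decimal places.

0.2732

t=0: k=[97 0 0 0]
t=1: x=[91.6650 5.3350 0.0000 0.0000] k=[97 9 0 0]
t=2: x=[92.1600 13.3450 0.4950 0.0000] k=[96 12 4 0]
t=3: x=[91.3800 16.1800 4.2200 0.2200] k=[91 17 7 0]
t=4: x=[86.9300 20.5200 7.1650 0.3850] k=[84 16 8 2]
t=5: x=[80.2600 19.3000 8.1100 2.3300] k=[85 18 8 0]
t=6: x=[81.3150 21.1350 8.1100 0.4400] k=[81 18 11 5]
t=7: x=[77.5350 21.0800 11.0550 5.3300] k=[76 22 15 0]
t=8: x=[73.0300 24.5850 14.5600 0.8250] k=[71 22 16 0]
t=9: x=[68.3050 24.3650 15.4500 0.8800] k=[63 24 19 6]
t=10: x=[60.8550 25.8700 18.5600 6.7150] k=[64 31 19 11]
t=11: x=[62.1850 32.1550 19.2200 11.4400] k=[59 32 16 12]
t=12: x=[57.5150 32.6050 16.6600 12.2200] k=[54 38 20 10]
t=13: x=[53.1200 37.8900 20.4400 10.5500] k=[53 40 18 11]
t=14: x=[52.2850 39.5050 18.8250 11.3850] k=[50 39 15 12]
t=15: x=[49.3950 38.2850 16.1550 12.1650] k=[48 36 16 9]
t=16: x=[47.3400 35.5600 16.7150 9.3850] k=[48 31 21 12]
t=17: x=[47.0650 31.3850 21.0550 12.4950] k=[47 28 19 12]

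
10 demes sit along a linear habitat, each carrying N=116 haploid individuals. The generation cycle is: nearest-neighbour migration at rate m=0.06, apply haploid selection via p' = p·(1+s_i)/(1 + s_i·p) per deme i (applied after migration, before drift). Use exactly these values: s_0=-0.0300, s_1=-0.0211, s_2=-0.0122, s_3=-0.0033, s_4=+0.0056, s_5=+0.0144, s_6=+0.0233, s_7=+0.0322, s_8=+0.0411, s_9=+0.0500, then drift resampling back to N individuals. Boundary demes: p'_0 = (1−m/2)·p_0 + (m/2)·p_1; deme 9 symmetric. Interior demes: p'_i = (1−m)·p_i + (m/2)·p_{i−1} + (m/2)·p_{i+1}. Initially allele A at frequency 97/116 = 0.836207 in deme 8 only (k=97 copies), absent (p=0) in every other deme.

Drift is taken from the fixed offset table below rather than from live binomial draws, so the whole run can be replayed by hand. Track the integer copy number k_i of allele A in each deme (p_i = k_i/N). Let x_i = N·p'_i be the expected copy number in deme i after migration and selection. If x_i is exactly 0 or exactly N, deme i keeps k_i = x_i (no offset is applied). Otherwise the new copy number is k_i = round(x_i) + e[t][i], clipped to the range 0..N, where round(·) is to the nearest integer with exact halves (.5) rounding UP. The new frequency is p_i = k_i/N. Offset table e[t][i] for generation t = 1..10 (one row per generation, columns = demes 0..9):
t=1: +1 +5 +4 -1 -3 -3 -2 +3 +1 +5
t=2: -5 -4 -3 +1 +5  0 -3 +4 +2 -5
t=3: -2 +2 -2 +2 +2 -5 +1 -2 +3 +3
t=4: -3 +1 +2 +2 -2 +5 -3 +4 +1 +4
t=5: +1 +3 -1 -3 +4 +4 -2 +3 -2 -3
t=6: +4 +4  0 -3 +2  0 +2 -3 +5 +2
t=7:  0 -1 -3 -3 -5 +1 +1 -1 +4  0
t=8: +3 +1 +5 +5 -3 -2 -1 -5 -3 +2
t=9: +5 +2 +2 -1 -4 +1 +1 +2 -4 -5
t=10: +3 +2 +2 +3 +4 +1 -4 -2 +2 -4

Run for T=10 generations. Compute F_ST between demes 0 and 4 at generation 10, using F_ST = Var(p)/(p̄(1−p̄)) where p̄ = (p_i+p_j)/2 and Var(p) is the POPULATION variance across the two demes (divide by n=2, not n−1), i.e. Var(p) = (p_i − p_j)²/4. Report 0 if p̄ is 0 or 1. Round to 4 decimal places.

0.0175

t=0: k=[0 0 0 0 0 0 0 0 97 0]
t=1: x=[0.0000 0.0000 0.0000 0.0000 0.0000 0.0000 0.0000 3.0013 91.9567 3.0517] k=[0 0 0 0 0 0 0 6 93 8]
t=2: x=[0.0000 0.0000 0.0000 0.0000 0.0000 0.0000 0.1842 8.6811 88.6900 11.0274] k=[0 0 0 0 0 0 0 13 91 6]
t=3: x=[0.0000 0.0000 0.0000 0.0000 0.0000 0.0000 0.3991 15.3676 86.9949 8.9445] k=[0 0 0 0 0 0 1 13 90 12]
t=4: x=[0.0000 0.0000 0.0000 0.0000 0.0000 0.0304 1.3606 15.3676 86.2497 14.9645] k=[0 0 0 0 0 5 0 19 87 19]
t=5: x=[0.0000 0.0000 0.0000 0.0000 0.1508 4.7649 0.7367 21.0098 83.8641 21.8934] k=[0 0 0 0 4 9 0 24 82 19]
t=6: x=[0.0000 0.0000 0.0000 0.1196 4.0518 8.6943 1.0129 25.6475 79.3867 21.7388] k=[0 0 0 0 6 9 3 23 84 24]
t=7: x=[0.0000 0.0000 0.0000 0.1794 5.9414 8.8461 3.8651 24.8431 81.3565 26.7921] k=[0 0 0 0 1 10 5 24 85 27]
t=8: x=[0.0000 0.0000 0.0000 0.0299 1.2469 9.7064 5.8466 25.8918 82.3994 29.8077] k=[0 0 0 5 0 8 5 21 79 32]
t=9: x=[0.0000 0.0000 0.1482 4.6851 0.3922 7.7730 5.6934 22.8357 76.9008 34.5825] k=[0 0 2 4 0 9 7 25 73 30]
t=10: x=[0.0000 0.0587 1.9760 3.8078 0.3922 8.7854 7.7652 26.5431 71.3809 32.4173] k=[0 2 4 7 4 10 4 25 73 28]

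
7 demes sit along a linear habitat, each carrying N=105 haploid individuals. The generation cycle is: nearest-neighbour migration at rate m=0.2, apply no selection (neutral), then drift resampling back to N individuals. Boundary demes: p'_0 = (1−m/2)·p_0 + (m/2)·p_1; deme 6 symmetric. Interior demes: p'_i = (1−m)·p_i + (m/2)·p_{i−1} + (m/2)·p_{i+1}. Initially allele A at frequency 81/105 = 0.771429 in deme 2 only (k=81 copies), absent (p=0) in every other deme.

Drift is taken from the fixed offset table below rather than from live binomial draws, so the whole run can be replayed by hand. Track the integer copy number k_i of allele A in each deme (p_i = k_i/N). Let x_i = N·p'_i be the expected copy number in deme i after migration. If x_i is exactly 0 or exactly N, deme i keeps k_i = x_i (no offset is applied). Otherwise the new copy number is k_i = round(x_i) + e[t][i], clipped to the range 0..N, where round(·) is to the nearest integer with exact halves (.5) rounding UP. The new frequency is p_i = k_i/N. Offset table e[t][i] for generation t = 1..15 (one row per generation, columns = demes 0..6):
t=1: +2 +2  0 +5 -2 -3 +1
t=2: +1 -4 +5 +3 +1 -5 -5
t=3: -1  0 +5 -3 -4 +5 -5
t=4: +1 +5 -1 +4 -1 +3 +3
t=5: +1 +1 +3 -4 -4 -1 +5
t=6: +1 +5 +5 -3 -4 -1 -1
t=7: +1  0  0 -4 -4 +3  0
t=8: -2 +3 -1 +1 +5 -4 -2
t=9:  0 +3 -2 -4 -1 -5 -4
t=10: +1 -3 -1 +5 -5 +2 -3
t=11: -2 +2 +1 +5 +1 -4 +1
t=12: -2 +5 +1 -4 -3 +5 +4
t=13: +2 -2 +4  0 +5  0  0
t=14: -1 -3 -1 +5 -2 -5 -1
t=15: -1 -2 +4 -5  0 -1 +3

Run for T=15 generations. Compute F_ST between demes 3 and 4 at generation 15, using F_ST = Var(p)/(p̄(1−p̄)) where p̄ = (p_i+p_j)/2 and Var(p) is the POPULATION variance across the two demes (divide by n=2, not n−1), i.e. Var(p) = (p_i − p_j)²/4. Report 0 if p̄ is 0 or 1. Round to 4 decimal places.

t=0: k=[0 0 81 0 0 0 0]
t=1: x=[0.0000 8.1000 64.8000 8.1000 0.0000 0.0000 0.0000] k=[0 10 65 13 0 0 0]
t=2: x=[1.0000 14.5000 54.3000 16.9000 1.3000 0.0000 0.0000] k=[2 11 59 20 2 0 0]
t=3: x=[2.9000 14.9000 50.3000 22.1000 3.6000 0.2000 0.0000] k=[2 15 55 19 0 5 0]
t=4: x=[3.3000 17.7000 47.4000 20.7000 2.4000 4.0000 0.5000] k=[4 23 46 25 1 7 4]
t=5: x=[5.9000 23.4000 41.6000 24.7000 4.0000 6.1000 4.3000] k=[7 24 45 21 0 5 9]
t=6: x=[8.7000 24.4000 40.5000 21.3000 2.6000 4.9000 8.6000] k=[10 29 46 18 0 4 8]
t=7: x=[11.9000 28.8000 41.5000 19.0000 2.2000 4.0000 7.6000] k=[13 29 42 15 0 7 8]
t=8: x=[14.6000 28.7000 38.0000 16.2000 2.2000 6.4000 7.9000] k=[13 32 37 17 7 2 6]
t=9: x=[14.9000 30.6000 34.5000 18.0000 7.5000 2.9000 5.6000] k=[15 34 33 14 7 0 2]
t=10: x=[16.9000 32.0000 31.2000 15.2000 7.0000 0.9000 1.8000] k=[18 29 30 20 2 3 0]
t=11: x=[19.1000 28.0000 28.9000 19.2000 3.9000 2.6000 0.3000] k=[17 30 30 24 5 0 1]
t=12: x=[18.3000 28.7000 29.4000 22.7000 6.4000 0.6000 0.9000] k=[16 34 30 19 3 6 5]
t=13: x=[17.8000 31.8000 29.3000 18.5000 4.9000 5.6000 5.1000] k=[20 30 33 19 10 6 5]
t=14: x=[21.0000 29.3000 31.3000 19.5000 10.5000 6.3000 5.1000] k=[20 26 30 25 9 1 4]
t=15: x=[20.6000 25.8000 29.1000 23.9000 9.8000 2.1000 3.7000] k=[20 24 33 19 10 1 7]

0.0154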